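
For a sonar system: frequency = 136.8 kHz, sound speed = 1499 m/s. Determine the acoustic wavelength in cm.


lambda = c/f = 1499 / 136800 = 0.011 m = 1.1 cm

1.1 cm


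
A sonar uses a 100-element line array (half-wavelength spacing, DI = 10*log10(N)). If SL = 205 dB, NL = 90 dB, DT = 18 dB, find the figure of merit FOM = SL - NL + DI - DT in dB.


Step 1: DI = 10*log10(100) = 20.0 dB
Step 2: FOM = SL - NL + DI - DT = 205 - 90 + 20.0 - 18 = 117.0

117.0 dB


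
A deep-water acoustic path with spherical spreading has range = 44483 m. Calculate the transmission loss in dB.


92.96 dB


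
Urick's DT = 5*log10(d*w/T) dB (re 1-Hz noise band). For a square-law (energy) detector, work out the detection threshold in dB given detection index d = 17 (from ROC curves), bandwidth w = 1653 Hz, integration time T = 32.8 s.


14.66 dB


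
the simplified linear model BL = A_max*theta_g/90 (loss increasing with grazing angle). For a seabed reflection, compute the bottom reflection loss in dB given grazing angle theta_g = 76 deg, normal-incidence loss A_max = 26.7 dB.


22.55 dB


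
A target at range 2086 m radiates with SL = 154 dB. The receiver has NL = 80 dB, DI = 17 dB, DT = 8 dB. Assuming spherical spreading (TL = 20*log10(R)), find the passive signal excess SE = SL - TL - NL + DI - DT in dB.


Step 1: TL = 20*log10(2086) = 66.39 dB
Step 2: SE = 154 - 66.39 - 80 + 17 - 8 = 16.61

16.61 dB


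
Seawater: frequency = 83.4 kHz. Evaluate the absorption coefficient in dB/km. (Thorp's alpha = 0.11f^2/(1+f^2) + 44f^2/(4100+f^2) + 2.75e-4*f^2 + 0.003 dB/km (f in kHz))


f^2 = 6955.56
alpha = 0.11*6955.56/(1+6955.56) + 44*6955.56/(4100+6955.56) + 2.75e-4*6955.56 + 0.003 = 29.708

29.708 dB/km


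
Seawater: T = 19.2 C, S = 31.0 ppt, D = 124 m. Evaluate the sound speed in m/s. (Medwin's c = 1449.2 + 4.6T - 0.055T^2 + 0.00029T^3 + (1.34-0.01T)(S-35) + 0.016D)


c = 1449.2 + 4.6*19.2 - 0.055*19.2^2 + 0.00029*19.2^3 + (1.34 - 0.01*19.2)*(31.0 - 35) + 0.016*124 = 1516.69

1516.69 m/s


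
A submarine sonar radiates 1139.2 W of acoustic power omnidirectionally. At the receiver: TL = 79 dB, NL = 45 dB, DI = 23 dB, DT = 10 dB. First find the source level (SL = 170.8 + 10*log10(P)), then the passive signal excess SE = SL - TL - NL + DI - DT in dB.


Step 1: SL = 170.8 + 10*log10(1139.2) = 201.37 dB
Step 2: SE = SL - TL - NL + DI - DT = 201.37 - 79 - 45 + 23 - 10 = 90.37

90.37 dB


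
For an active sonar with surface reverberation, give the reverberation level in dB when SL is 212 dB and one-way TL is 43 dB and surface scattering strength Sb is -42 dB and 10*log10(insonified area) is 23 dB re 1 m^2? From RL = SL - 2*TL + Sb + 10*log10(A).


107 dB


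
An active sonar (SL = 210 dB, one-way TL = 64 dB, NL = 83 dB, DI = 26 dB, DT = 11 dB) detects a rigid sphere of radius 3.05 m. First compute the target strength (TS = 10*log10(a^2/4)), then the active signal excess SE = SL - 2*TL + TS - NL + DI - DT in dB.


Step 1: TS = 10*log10(3.05^2/4) = 3.67 dB
Step 2: SE = SL - 2*TL + TS - NL + DI - DT = 210 - 2*64 + (3.67) - 83 + 26 - 11 = 17.67

17.67 dB


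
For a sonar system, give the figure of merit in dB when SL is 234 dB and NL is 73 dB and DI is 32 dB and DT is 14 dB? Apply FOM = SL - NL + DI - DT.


179 dB


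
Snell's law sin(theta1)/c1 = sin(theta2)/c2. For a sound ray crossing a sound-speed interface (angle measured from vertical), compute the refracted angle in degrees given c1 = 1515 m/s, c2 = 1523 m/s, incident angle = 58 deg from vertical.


sin(theta2) = (c2/c1)*sin(theta1) = (1523/1515)*sin(58 deg) = 0.85253
theta2 = arcsin(0.85253) = 58.49

58.49 deg


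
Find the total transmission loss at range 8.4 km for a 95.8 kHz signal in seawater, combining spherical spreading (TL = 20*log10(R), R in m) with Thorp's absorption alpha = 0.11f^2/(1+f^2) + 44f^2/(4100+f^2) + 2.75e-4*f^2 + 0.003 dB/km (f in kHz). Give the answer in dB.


Step 1 (Thorp): alpha = 0.11*9177.64/(1+9177.64) + 44*9177.64/(4100+9177.64) + 2.75e-4*9177.64 + 0.003 = 33.0501 dB/km
Step 2: TL_spread = 20*log10(8400) = 78.49 dB
Step 3: TL_abs = alpha*R = 33.0501 * 8.4 = 277.62 dB
Step 4: TL_total = 78.49 + 277.62 = 356.11

356.11 dB


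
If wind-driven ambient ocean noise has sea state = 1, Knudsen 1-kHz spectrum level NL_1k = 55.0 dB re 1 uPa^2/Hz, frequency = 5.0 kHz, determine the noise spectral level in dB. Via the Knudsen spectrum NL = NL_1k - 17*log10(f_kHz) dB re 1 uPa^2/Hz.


NL = NL_1k - 17*log10(f_kHz) = 55.0 - 17*log10(5.0) = 55.0 - (11.88) = 43.12

43.12 dB


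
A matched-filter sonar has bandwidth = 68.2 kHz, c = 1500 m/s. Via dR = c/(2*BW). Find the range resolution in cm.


1.1 cm


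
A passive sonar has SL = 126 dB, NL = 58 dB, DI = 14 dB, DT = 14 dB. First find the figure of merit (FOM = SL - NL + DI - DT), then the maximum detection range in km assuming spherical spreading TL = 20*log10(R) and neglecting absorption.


Step 1: FOM = SL - NL + DI - DT = 126 - 58 + 14 - 14 = 68 dB
Step 2: at max range FOM = TL = 20*log10(R), so R = 10^(68/20) = 2511.89 m = 2.51 km

2.51 km


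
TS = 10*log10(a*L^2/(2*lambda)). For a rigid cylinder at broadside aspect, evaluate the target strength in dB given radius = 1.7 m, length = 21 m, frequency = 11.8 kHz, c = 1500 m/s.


lambda = 1500/11800 = 0.12712 m
TS = 10*log10(1.7*21^2/(2*0.12712)) = 34.7

34.7 dB


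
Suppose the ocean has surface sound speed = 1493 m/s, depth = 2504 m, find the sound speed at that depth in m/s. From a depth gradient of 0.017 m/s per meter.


c = 1493 + 0.017 * 2504 = 1535.568

1535.568 m/s


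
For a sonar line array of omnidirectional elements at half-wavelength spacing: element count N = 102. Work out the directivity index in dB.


DI = 10*log10(102) = 20.09

20.09 dB


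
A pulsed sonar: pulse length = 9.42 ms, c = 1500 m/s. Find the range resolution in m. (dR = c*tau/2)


dR = c*tau/2 = 1500 * 9.42e-3 / 2 = 7.065

7.065 m


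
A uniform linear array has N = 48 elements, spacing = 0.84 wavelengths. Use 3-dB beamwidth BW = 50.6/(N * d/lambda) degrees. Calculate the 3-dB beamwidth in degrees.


BW = 50.6 / (48 * 0.84) = 50.6 / 40.32 = 1.25

1.25 deg


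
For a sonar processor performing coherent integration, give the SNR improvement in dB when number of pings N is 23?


Gain = 10*log10(23) = 13.62

13.62 dB


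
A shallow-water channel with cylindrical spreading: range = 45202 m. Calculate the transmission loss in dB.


TL = 10*log10(45202) = 46.55

46.55 dB


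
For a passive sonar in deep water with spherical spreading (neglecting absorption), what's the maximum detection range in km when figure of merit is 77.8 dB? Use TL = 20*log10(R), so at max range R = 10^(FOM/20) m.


At max range FOM = TL, so 20*log10(R) = 77.8
R = 10^(77.8/20) = 7762.47 m = 7.76 km

7.76 km


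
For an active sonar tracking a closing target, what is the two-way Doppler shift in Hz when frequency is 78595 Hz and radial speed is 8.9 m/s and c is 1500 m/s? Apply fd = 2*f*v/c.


fd = 2*f*v/c = 2 * 78595 * 8.9 / 1500 = 932.66

932.66 Hz


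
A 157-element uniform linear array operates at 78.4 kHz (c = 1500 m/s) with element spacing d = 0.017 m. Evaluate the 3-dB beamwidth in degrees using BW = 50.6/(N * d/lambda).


Step 1: lambda = 1500/78400 = 0.01913 m
Step 2: d/lambda = 0.017/0.01913 = 0.8887
Step 3: BW = 50.6/(N * d/lambda) = 50.6/(157 * 0.8887) = 0.36

0.36 deg


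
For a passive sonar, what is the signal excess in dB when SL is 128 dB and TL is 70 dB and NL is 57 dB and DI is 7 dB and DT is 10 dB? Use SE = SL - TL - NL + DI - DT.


SE = SL - TL - NL + DI - DT = 128 - 70 - 57 + 7 - 10 = -2

-2 dB


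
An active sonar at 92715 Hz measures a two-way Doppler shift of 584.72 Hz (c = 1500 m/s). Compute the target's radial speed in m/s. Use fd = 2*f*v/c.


From fd = 2*f*v/c, v = c*fd/(2*f) = 1500 * 584.72 / (2*92715) = 4.73

4.73 m/s


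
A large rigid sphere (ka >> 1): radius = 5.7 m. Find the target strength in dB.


9.1 dB


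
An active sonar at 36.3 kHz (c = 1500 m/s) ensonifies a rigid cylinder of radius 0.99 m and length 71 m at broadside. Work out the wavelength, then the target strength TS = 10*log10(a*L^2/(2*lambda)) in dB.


Step 1: lambda = c/f = 1500/36300 = 0.04132 m
Step 2: TS = 10*log10(a*L^2/(2*lambda)) = 10*log10(0.99*71^2/(2*0.04132)) = 47.81

47.81 dB


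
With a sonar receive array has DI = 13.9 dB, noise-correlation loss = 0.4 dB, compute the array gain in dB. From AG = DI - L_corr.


13.5 dB


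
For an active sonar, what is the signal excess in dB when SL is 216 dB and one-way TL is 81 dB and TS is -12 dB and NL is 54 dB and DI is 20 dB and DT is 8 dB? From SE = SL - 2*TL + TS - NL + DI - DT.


SE = SL - 2*TL + TS - NL + DI - DT = 216 - 2*81 + (-12) - 54 + 20 - 8 = 0

0 dB


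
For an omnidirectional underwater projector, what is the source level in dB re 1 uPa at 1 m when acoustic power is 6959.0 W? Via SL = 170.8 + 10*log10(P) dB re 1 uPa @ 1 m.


SL = 170.8 + 10*log10(6959.0) = 170.8 + 38.43 = 209.23

209.23 dB


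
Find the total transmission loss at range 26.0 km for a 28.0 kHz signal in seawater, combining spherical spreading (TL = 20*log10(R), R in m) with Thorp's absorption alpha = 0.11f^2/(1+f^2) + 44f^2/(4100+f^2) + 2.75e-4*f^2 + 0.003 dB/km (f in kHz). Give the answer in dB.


280.48 dB


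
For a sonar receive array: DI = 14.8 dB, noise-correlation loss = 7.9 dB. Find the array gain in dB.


AG = DI - L_corr = 14.8 - 7.9 = 6.9

6.9 dB


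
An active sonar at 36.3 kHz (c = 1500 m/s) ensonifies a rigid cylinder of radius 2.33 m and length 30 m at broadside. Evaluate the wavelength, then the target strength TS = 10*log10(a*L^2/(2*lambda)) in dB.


Step 1: lambda = c/f = 1500/36300 = 0.04132 m
Step 2: TS = 10*log10(a*L^2/(2*lambda)) = 10*log10(2.33*30^2/(2*0.04132)) = 44.04

44.04 dB


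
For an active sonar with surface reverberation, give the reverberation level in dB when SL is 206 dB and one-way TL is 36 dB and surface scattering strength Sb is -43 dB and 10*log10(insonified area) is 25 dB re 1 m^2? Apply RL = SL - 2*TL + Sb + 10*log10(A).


RL = SL - 2*TL + Sb + 10*log10(A) = 206 - 2*36 + (-43) + 25 = 116

116 dB


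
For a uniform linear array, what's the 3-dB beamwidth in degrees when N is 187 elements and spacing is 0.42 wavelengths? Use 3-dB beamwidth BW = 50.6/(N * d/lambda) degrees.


0.64 deg


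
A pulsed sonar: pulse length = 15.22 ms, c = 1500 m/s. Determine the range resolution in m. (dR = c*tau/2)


11.415 m


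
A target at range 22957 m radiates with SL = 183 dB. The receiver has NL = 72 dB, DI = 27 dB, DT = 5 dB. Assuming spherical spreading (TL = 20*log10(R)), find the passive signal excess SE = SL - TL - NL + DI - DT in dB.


Step 1: TL = 20*log10(22957) = 87.22 dB
Step 2: SE = 183 - 87.22 - 72 + 27 - 5 = 45.78

45.78 dB


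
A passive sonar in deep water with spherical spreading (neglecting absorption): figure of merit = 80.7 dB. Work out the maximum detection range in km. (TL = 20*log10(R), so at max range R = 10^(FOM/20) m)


At max range FOM = TL, so 20*log10(R) = 80.7
R = 10^(80.7/20) = 10839.27 m = 10.84 km

10.84 km


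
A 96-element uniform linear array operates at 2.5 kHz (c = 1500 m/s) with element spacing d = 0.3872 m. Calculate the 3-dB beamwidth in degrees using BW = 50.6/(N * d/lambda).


Step 1: lambda = 1500/2500 = 0.6 m
Step 2: d/lambda = 0.3872/0.6 = 0.6453
Step 3: BW = 50.6/(N * d/lambda) = 50.6/(96 * 0.6453) = 0.82

0.82 deg


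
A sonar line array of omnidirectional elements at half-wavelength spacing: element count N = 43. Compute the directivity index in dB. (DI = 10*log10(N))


16.33 dB


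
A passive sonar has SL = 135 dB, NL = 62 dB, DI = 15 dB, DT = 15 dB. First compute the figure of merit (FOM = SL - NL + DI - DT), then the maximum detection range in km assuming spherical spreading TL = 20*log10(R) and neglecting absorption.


Step 1: FOM = SL - NL + DI - DT = 135 - 62 + 15 - 15 = 73 dB
Step 2: at max range FOM = TL = 20*log10(R), so R = 10^(73/20) = 4466.84 m = 4.47 km

4.47 km


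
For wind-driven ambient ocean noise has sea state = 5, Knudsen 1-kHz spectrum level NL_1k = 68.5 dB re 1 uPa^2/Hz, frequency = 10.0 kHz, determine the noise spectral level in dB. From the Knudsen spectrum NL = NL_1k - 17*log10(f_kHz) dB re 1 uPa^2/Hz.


NL = NL_1k - 17*log10(f_kHz) = 68.5 - 17*log10(10.0) = 68.5 - (17.0) = 51.5

51.5 dB


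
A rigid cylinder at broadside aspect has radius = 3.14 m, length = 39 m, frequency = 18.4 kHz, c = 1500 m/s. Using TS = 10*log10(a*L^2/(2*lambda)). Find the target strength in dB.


lambda = 1500/18400 = 0.08152 m
TS = 10*log10(3.14*39^2/(2*0.08152)) = 44.67

44.67 dB


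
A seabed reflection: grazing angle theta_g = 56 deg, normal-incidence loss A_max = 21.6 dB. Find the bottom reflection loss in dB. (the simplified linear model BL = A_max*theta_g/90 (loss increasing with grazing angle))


13.44 dB


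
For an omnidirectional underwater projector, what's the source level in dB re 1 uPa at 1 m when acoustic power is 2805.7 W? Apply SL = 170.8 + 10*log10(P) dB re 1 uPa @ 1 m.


SL = 170.8 + 10*log10(2805.7) = 170.8 + 34.48 = 205.28

205.28 dB


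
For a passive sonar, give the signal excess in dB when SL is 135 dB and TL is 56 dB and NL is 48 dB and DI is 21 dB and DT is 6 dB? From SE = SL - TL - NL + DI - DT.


46 dB


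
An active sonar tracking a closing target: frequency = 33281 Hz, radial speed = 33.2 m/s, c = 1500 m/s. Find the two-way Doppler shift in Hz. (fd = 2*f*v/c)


fd = 2*f*v/c = 2 * 33281 * 33.2 / 1500 = 1473.24

1473.24 Hz


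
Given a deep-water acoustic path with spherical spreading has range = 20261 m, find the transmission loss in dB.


TL = 20*log10(20261) = 86.13

86.13 dB


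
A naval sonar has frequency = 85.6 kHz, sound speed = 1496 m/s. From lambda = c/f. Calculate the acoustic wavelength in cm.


lambda = c/f = 1496 / 85600 = 0.0175 m = 1.75 cm

1.75 cm


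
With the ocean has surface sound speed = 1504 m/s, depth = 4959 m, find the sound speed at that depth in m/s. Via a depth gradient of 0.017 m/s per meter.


1588.303 m/s


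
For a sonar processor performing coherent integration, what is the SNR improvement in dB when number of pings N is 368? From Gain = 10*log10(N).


25.66 dB


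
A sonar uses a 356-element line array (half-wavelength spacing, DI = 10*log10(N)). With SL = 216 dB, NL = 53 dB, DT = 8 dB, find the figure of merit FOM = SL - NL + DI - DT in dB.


180.51 dB


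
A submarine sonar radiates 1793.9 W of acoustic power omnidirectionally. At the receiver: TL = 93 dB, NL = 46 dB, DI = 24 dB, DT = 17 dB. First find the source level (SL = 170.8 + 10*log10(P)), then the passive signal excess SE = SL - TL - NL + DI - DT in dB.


Step 1: SL = 170.8 + 10*log10(1793.9) = 203.34 dB
Step 2: SE = SL - TL - NL + DI - DT = 203.34 - 93 - 46 + 24 - 17 = 71.34

71.34 dB


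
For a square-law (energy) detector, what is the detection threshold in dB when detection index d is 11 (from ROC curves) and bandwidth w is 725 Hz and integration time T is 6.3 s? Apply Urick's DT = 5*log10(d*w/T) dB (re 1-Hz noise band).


15.51 dB


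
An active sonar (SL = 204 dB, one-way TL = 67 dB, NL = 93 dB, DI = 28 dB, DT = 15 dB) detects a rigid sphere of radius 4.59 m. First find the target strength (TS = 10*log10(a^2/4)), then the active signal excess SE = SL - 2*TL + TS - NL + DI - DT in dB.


Step 1: TS = 10*log10(4.59^2/4) = 7.22 dB
Step 2: SE = SL - 2*TL + TS - NL + DI - DT = 204 - 2*67 + (7.22) - 93 + 28 - 15 = -2.78

-2.78 dB


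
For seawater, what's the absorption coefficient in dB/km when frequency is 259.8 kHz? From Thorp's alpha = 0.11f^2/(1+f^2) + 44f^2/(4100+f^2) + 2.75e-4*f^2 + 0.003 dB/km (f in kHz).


60.155 dB/km


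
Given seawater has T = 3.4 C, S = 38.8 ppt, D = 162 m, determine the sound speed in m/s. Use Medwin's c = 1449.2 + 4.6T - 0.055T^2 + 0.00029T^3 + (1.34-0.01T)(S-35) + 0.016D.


1471.77 m/s


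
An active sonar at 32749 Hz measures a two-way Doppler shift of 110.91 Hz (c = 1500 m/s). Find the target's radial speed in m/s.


2.54 m/s


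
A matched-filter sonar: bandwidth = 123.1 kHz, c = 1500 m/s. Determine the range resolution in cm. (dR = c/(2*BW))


0.61 cm


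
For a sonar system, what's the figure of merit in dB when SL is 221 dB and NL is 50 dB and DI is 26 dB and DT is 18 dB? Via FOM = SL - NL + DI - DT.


179 dB


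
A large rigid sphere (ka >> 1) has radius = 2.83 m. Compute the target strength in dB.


3.02 dB


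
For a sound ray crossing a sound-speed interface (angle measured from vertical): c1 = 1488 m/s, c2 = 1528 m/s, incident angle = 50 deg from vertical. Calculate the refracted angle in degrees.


51.87 deg


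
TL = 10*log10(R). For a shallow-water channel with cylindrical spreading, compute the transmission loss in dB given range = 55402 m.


TL = 10*log10(55402) = 47.44

47.44 dB


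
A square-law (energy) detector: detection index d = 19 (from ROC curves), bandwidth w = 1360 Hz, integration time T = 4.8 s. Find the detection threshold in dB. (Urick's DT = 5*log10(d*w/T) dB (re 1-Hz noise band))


DT = 5*log10(d*w/T) = 5*log10(19 * 1360 / 4.8) = 5*log10(5383.33) = 18.66

18.66 dB


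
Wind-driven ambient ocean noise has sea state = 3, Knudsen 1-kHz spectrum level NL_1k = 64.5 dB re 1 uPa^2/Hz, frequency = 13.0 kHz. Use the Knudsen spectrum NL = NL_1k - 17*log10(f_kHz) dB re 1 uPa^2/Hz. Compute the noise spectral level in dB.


NL = NL_1k - 17*log10(f_kHz) = 64.5 - 17*log10(13.0) = 64.5 - (18.94) = 45.56

45.56 dB


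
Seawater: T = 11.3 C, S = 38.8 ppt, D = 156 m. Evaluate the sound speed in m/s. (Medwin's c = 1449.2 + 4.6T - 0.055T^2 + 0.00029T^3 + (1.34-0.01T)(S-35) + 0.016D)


c = 1449.2 + 4.6*11.3 - 0.055*11.3^2 + 0.00029*11.3^3 + (1.34 - 0.01*11.3)*(38.8 - 35) + 0.016*156 = 1501.73

1501.73 m/s


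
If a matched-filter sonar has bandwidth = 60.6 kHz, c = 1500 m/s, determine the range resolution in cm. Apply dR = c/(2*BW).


dR = c/(2*BW) = 1500 / (2 * 60.6e3) = 0.0124 m = 1.24 cm

1.24 cm


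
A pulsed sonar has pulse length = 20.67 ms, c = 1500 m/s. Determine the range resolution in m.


dR = c*tau/2 = 1500 * 20.67e-3 / 2 = 15.5025

15.5025 m


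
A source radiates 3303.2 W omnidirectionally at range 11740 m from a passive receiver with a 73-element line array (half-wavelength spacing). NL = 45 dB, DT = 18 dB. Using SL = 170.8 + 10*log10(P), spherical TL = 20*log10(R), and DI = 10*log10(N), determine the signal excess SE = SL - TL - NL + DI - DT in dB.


Step 1: SL = 170.8 + 10*log10(3303.2) = 205.99 dB
Step 2: TL = 20*log10(11740) = 81.39 dB
Step 3: DI = 10*log10(73) = 18.63 dB
Step 4: SE = SL - TL - NL + DI - DT = 205.99 - 81.39 - 45 + 18.63 - 18 = 80.23

80.23 dB


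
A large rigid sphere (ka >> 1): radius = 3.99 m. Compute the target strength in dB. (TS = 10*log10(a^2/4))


TS = 10*log10(3.99^2 / 4) = 10*log10(3.980025) = 6.0

6.0 dB


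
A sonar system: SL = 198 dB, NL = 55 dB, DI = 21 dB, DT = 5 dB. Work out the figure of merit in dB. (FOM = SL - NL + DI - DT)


FOM = SL - NL + DI - DT = 198 - 55 + 21 - 5 = 159

159 dB


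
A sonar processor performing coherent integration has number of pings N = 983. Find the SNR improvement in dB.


Gain = 10*log10(983) = 29.93

29.93 dB


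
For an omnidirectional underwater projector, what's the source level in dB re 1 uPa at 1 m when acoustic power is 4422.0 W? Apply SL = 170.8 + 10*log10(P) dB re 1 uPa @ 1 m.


SL = 170.8 + 10*log10(4422.0) = 170.8 + 36.46 = 207.26

207.26 dB


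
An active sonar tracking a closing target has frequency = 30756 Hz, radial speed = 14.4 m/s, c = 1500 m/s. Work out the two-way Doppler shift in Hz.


fd = 2*f*v/c = 2 * 30756 * 14.4 / 1500 = 590.52

590.52 Hz


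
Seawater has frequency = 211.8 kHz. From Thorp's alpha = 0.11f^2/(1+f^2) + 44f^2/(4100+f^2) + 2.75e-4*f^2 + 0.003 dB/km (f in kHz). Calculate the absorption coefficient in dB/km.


f^2 = 44859.24
alpha = 0.11*44859.24/(1+44859.24) + 44*44859.24/(4100+44859.24) + 2.75e-4*44859.24 + 0.003 = 52.765

52.765 dB/km


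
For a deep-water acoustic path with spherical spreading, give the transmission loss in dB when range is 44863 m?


93.04 dB


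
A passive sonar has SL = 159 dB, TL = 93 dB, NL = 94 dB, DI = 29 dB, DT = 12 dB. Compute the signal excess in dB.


-11 dB


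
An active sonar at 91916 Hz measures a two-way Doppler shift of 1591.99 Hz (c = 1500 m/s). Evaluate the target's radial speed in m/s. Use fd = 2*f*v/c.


From fd = 2*f*v/c, v = c*fd/(2*f) = 1500 * 1591.99 / (2*91916) = 12.99

12.99 m/s


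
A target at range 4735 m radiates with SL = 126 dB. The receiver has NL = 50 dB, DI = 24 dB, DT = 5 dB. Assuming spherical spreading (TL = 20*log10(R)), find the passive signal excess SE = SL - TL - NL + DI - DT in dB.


Step 1: TL = 20*log10(4735) = 73.51 dB
Step 2: SE = 126 - 73.51 - 50 + 24 - 5 = 21.49

21.49 dB


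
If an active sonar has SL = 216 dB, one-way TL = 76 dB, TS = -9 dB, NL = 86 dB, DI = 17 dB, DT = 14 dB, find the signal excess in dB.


SE = SL - 2*TL + TS - NL + DI - DT = 216 - 2*76 + (-9) - 86 + 17 - 14 = -28

-28 dB


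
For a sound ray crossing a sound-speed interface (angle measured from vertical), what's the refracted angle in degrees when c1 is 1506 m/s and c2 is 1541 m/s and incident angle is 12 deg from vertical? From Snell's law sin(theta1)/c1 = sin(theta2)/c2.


sin(theta2) = (c2/c1)*sin(theta1) = (1541/1506)*sin(12 deg) = 0.21274
theta2 = arcsin(0.21274) = 12.28

12.28 deg


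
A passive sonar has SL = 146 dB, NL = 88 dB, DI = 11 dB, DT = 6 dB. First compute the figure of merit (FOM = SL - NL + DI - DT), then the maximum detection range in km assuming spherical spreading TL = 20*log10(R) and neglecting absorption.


Step 1: FOM = SL - NL + DI - DT = 146 - 88 + 11 - 6 = 63 dB
Step 2: at max range FOM = TL = 20*log10(R), so R = 10^(63/20) = 1412.54 m = 1.41 km

1.41 km


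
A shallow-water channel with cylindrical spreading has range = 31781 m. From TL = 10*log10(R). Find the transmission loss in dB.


TL = 10*log10(31781) = 45.02

45.02 dB


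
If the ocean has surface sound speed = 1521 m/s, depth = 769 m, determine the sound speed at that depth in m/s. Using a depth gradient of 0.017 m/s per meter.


c = 1521 + 0.017 * 769 = 1534.073

1534.073 m/s


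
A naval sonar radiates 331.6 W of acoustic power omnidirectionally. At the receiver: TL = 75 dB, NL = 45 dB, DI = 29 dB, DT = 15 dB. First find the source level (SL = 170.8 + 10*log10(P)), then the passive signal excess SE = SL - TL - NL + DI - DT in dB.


Step 1: SL = 170.8 + 10*log10(331.6) = 196.01 dB
Step 2: SE = SL - TL - NL + DI - DT = 196.01 - 75 - 45 + 29 - 15 = 90.01

90.01 dB


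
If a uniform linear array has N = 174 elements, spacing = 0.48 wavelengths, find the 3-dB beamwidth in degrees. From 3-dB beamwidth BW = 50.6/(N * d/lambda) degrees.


BW = 50.6 / (174 * 0.48) = 50.6 / 83.52 = 0.61

0.61 deg


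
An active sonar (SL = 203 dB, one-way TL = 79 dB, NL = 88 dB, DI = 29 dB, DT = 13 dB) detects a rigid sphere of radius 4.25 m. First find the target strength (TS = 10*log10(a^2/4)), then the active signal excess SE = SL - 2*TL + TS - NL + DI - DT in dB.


Step 1: TS = 10*log10(4.25^2/4) = 6.55 dB
Step 2: SE = SL - 2*TL + TS - NL + DI - DT = 203 - 2*79 + (6.55) - 88 + 29 - 13 = -20.45

-20.45 dB


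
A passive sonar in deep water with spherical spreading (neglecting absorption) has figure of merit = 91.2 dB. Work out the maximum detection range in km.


At max range FOM = TL, so 20*log10(R) = 91.2
R = 10^(91.2/20) = 36307.81 m = 36.31 km

36.31 km


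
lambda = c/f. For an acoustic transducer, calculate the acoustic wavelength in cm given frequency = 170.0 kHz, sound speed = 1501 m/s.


lambda = c/f = 1501 / 170000 = 0.0088 m = 0.88 cm

0.88 cm


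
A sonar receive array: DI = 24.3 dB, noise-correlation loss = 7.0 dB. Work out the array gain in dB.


AG = DI - L_corr = 24.3 - 7.0 = 17.3

17.3 dB


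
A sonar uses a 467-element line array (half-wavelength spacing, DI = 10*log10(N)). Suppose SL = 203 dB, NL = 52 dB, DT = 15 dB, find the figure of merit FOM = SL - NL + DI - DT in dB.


Step 1: DI = 10*log10(467) = 26.69 dB
Step 2: FOM = SL - NL + DI - DT = 203 - 52 + 26.69 - 15 = 162.69

162.69 dB


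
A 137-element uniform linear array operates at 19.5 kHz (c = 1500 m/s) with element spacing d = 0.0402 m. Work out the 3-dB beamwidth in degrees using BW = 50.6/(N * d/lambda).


Step 1: lambda = 1500/19500 = 0.07692 m
Step 2: d/lambda = 0.0402/0.07692 = 0.5226
Step 3: BW = 50.6/(N * d/lambda) = 50.6/(137 * 0.5226) = 0.71

0.71 deg


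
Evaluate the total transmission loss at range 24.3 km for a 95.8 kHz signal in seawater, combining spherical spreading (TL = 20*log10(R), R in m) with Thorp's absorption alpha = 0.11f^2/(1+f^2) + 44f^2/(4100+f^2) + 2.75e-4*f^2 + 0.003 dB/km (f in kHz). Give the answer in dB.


Step 1 (Thorp): alpha = 0.11*9177.64/(1+9177.64) + 44*9177.64/(4100+9177.64) + 2.75e-4*9177.64 + 0.003 = 33.0501 dB/km
Step 2: TL_spread = 20*log10(24300) = 87.71 dB
Step 3: TL_abs = alpha*R = 33.0501 * 24.3 = 803.12 dB
Step 4: TL_total = 87.71 + 803.12 = 890.83

890.83 dB


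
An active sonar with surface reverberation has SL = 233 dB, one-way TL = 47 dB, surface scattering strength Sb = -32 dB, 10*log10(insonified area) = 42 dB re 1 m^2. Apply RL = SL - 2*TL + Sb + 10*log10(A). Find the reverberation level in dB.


RL = SL - 2*TL + Sb + 10*log10(A) = 233 - 2*47 + (-32) + 42 = 149

149 dB


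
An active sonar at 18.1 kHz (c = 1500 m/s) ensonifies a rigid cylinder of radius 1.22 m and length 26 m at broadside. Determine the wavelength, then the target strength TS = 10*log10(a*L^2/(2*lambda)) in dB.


Step 1: lambda = c/f = 1500/18100 = 0.08287 m
Step 2: TS = 10*log10(a*L^2/(2*lambda)) = 10*log10(1.22*26^2/(2*0.08287)) = 36.97

36.97 dB


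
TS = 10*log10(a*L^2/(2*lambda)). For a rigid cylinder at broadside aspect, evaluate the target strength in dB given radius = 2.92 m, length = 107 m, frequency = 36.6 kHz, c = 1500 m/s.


lambda = 1500/36600 = 0.04098 m
TS = 10*log10(2.92*107^2/(2*0.04098)) = 56.11

56.11 dB


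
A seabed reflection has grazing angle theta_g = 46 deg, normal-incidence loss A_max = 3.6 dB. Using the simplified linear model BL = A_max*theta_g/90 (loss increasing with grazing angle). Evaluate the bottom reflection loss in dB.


BL = A_max * theta_g / 90 = 3.6 * 46 / 90 = 1.84

1.84 dB


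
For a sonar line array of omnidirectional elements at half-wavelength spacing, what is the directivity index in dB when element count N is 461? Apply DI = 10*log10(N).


DI = 10*log10(461) = 26.64

26.64 dB


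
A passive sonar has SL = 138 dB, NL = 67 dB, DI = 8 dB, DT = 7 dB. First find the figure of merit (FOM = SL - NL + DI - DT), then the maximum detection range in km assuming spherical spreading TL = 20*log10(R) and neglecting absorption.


Step 1: FOM = SL - NL + DI - DT = 138 - 67 + 8 - 7 = 72 dB
Step 2: at max range FOM = TL = 20*log10(R), so R = 10^(72/20) = 3981.07 m = 3.98 km

3.98 km


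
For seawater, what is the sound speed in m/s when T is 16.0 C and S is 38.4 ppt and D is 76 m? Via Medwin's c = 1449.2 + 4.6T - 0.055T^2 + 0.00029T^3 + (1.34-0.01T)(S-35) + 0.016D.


c = 1449.2 + 4.6*16.0 - 0.055*16.0^2 + 0.00029*16.0^3 + (1.34 - 0.01*16.0)*(38.4 - 35) + 0.016*76 = 1515.14

1515.14 m/s


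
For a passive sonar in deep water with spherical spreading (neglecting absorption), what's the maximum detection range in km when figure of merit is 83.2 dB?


At max range FOM = TL, so 20*log10(R) = 83.2
R = 10^(83.2/20) = 14454.4 m = 14.45 km

14.45 km


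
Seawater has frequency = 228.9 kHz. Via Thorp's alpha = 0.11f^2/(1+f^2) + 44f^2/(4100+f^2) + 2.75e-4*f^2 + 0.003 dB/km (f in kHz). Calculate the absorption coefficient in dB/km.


55.328 dB/km


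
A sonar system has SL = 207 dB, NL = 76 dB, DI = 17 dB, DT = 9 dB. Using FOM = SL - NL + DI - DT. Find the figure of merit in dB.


FOM = SL - NL + DI - DT = 207 - 76 + 17 - 9 = 139

139 dB


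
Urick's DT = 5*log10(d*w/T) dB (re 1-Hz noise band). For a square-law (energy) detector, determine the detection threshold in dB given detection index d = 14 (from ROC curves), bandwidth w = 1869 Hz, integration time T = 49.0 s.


13.64 dB


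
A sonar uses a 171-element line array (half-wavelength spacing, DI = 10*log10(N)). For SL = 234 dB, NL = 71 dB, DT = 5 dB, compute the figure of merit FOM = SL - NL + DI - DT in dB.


Step 1: DI = 10*log10(171) = 22.33 dB
Step 2: FOM = SL - NL + DI - DT = 234 - 71 + 22.33 - 5 = 180.33

180.33 dB


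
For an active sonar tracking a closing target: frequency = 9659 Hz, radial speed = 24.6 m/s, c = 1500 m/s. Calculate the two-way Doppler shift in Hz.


fd = 2*f*v/c = 2 * 9659 * 24.6 / 1500 = 316.82

316.82 Hz


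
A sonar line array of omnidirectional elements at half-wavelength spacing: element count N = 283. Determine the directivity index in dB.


24.52 dB


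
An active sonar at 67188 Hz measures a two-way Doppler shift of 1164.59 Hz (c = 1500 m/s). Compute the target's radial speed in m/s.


13.0 m/s


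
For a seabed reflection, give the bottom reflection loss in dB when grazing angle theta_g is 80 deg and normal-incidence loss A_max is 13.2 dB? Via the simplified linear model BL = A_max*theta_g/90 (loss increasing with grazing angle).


BL = A_max * theta_g / 90 = 13.2 * 80 / 90 = 11.73

11.73 dB


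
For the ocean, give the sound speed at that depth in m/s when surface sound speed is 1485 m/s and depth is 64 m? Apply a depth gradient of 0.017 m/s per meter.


c = 1485 + 0.017 * 64 = 1486.088

1486.088 m/s


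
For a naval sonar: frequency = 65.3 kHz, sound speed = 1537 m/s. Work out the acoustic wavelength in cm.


lambda = c/f = 1537 / 65300 = 0.0235 m = 2.35 cm

2.35 cm


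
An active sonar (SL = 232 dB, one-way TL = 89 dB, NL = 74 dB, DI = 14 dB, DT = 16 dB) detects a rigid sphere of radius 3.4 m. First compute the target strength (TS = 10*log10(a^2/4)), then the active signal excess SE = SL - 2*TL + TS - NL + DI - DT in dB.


Step 1: TS = 10*log10(3.4^2/4) = 4.61 dB
Step 2: SE = SL - 2*TL + TS - NL + DI - DT = 232 - 2*89 + (4.61) - 74 + 14 - 16 = -17.39

-17.39 dB


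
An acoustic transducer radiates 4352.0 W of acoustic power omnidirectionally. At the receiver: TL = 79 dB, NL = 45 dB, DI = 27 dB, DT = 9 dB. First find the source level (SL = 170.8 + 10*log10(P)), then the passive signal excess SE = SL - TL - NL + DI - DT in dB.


Step 1: SL = 170.8 + 10*log10(4352.0) = 207.19 dB
Step 2: SE = SL - TL - NL + DI - DT = 207.19 - 79 - 45 + 27 - 9 = 101.19

101.19 dB


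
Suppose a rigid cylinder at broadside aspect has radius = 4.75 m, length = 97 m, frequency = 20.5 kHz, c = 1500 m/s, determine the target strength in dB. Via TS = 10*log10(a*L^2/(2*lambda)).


lambda = 1500/20500 = 0.07317 m
TS = 10*log10(4.75*97^2/(2*0.07317)) = 54.85

54.85 dB


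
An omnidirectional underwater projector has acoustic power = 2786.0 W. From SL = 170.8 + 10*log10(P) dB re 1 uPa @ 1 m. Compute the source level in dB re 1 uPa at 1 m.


205.25 dB


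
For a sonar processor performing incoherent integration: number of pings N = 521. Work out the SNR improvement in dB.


13.58 dB


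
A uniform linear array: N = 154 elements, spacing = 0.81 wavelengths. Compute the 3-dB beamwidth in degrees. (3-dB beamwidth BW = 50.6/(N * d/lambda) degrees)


0.41 deg


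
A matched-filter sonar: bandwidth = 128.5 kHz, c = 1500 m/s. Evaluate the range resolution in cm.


dR = c/(2*BW) = 1500 / (2 * 128.5e3) = 0.0058 m = 0.58 cm

0.58 cm


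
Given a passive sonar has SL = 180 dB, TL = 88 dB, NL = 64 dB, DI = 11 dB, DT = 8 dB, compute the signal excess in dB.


31 dB


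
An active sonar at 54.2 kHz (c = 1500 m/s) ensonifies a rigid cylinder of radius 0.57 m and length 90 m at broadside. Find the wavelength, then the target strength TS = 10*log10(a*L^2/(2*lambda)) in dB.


Step 1: lambda = c/f = 1500/54200 = 0.02768 m
Step 2: TS = 10*log10(a*L^2/(2*lambda)) = 10*log10(0.57*90^2/(2*0.02768)) = 49.21

49.21 dB


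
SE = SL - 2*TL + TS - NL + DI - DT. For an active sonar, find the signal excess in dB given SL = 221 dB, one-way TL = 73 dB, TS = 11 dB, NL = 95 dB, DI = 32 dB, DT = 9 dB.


SE = SL - 2*TL + TS - NL + DI - DT = 221 - 2*73 + (11) - 95 + 32 - 9 = 14

14 dB


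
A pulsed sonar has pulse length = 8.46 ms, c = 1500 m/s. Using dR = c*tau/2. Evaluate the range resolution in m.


dR = c*tau/2 = 1500 * 8.46e-3 / 2 = 6.345

6.345 m


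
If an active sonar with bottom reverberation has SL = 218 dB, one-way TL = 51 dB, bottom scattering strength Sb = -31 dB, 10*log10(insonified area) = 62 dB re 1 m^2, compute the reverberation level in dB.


147 dB


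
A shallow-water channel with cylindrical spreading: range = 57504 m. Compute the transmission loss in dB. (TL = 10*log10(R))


47.6 dB


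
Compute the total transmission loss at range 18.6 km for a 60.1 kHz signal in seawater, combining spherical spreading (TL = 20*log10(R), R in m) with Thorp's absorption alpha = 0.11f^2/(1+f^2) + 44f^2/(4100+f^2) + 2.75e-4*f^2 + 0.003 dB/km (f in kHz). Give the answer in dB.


Step 1 (Thorp): alpha = 0.11*3612.01/(1+3612.01) + 44*3612.01/(4100+3612.01) + 2.75e-4*3612.01 + 0.003 = 21.7142 dB/km
Step 2: TL_spread = 20*log10(18600) = 85.39 dB
Step 3: TL_abs = alpha*R = 21.7142 * 18.6 = 403.88 dB
Step 4: TL_total = 85.39 + 403.88 = 489.27

489.27 dB


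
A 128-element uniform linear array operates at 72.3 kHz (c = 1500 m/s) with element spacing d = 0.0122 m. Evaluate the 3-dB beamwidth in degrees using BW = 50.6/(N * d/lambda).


Step 1: lambda = 1500/72300 = 0.02075 m
Step 2: d/lambda = 0.0122/0.02075 = 0.588
Step 3: BW = 50.6/(N * d/lambda) = 50.6/(128 * 0.588) = 0.67

0.67 deg


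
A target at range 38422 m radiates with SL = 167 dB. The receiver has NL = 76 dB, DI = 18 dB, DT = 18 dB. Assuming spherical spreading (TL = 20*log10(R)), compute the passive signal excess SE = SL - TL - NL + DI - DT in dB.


-0.69 dB


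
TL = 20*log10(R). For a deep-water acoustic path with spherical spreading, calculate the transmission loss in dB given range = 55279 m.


94.85 dB


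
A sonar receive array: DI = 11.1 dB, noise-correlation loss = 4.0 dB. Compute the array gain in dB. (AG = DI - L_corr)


7.1 dB


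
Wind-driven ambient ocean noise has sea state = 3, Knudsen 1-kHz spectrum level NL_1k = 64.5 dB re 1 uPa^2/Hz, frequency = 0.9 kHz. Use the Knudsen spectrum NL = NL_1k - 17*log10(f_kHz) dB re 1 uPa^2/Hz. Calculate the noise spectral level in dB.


NL = NL_1k - 17*log10(f_kHz) = 64.5 - 17*log10(0.9) = 64.5 - (-0.78) = 65.28

65.28 dB


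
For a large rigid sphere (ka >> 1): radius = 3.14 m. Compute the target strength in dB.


3.92 dB


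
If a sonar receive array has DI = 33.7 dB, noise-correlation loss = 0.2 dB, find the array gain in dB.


AG = DI - L_corr = 33.7 - 0.2 = 33.5

33.5 dB


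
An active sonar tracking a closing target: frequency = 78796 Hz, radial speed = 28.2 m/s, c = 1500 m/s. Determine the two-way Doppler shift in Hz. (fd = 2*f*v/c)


fd = 2*f*v/c = 2 * 78796 * 28.2 / 1500 = 2962.73

2962.73 Hz


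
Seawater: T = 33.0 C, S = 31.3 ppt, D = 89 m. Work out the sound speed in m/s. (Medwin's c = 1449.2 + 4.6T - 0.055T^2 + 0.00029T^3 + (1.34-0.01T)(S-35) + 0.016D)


c = 1449.2 + 4.6*33.0 - 0.055*33.0^2 + 0.00029*33.0^3 + (1.34 - 0.01*33.0)*(31.3 - 35) + 0.016*89 = 1549.21

1549.21 m/s


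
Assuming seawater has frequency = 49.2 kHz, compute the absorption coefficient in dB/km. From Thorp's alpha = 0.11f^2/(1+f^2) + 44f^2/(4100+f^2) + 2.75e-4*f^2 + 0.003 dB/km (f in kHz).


f^2 = 2420.64
alpha = 0.11*2420.64/(1+2420.64) + 44*2420.64/(4100+2420.64) + 2.75e-4*2420.64 + 0.003 = 17.113

17.113 dB/km


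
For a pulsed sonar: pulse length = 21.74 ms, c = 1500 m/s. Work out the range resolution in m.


16.305 m


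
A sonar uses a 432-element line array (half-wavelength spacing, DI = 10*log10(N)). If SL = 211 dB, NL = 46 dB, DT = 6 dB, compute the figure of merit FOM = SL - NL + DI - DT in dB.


Step 1: DI = 10*log10(432) = 26.35 dB
Step 2: FOM = SL - NL + DI - DT = 211 - 46 + 26.35 - 6 = 185.35

185.35 dB


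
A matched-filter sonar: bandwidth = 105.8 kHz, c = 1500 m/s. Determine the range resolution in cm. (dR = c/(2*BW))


dR = c/(2*BW) = 1500 / (2 * 105.8e3) = 0.0071 m = 0.71 cm

0.71 cm


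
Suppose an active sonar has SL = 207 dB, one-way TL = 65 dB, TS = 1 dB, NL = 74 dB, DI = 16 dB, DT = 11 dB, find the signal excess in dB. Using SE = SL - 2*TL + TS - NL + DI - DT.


SE = SL - 2*TL + TS - NL + DI - DT = 207 - 2*65 + (1) - 74 + 16 - 11 = 9

9 dB


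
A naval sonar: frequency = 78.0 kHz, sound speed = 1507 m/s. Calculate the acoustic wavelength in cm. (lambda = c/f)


lambda = c/f = 1507 / 78000 = 0.0193 m = 1.93 cm

1.93 cm


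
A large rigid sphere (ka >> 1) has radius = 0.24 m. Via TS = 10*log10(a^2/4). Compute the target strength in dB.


TS = 10*log10(0.24^2 / 4) = 10*log10(0.0144) = -18.42

-18.42 dB


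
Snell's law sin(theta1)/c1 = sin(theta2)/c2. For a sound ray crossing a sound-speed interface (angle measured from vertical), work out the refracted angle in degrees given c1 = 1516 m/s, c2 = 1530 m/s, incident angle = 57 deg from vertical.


sin(theta2) = (c2/c1)*sin(theta1) = (1530/1516)*sin(57 deg) = 0.84642
theta2 = arcsin(0.84642) = 57.82

57.82 deg


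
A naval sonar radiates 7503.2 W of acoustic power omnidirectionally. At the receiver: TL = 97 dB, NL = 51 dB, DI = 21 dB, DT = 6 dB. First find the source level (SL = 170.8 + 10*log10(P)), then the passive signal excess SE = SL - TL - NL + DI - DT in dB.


Step 1: SL = 170.8 + 10*log10(7503.2) = 209.55 dB
Step 2: SE = SL - TL - NL + DI - DT = 209.55 - 97 - 51 + 21 - 6 = 76.55

76.55 dB


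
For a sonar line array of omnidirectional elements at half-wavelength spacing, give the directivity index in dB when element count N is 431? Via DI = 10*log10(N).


DI = 10*log10(431) = 26.34

26.34 dB


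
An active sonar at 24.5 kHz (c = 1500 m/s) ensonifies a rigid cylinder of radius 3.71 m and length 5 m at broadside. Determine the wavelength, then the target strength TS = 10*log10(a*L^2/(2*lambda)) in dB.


Step 1: lambda = c/f = 1500/24500 = 0.06122 m
Step 2: TS = 10*log10(a*L^2/(2*lambda)) = 10*log10(3.71*5^2/(2*0.06122)) = 28.79

28.79 dB


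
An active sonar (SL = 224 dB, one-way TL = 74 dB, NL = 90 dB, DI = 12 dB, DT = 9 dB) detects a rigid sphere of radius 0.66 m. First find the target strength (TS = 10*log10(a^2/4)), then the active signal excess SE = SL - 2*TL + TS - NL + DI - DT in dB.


Step 1: TS = 10*log10(0.66^2/4) = -9.63 dB
Step 2: SE = SL - 2*TL + TS - NL + DI - DT = 224 - 2*74 + (-9.63) - 90 + 12 - 9 = -20.63

-20.63 dB


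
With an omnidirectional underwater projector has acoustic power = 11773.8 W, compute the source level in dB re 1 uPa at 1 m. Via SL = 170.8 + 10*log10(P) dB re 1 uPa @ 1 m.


SL = 170.8 + 10*log10(11773.8) = 170.8 + 40.71 = 211.51

211.51 dB


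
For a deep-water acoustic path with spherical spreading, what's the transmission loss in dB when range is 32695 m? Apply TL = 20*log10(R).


90.29 dB


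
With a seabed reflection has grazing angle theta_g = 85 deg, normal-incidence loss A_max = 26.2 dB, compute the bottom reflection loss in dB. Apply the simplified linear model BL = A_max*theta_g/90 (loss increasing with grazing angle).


24.74 dB


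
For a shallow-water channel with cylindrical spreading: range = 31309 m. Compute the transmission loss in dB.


TL = 10*log10(31309) = 44.96

44.96 dB
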